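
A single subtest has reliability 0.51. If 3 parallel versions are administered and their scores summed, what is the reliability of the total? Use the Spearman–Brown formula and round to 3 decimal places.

ρ_k = kρ / (1 + (k−1)ρ) = 3·0.51 / (1 + 2·0.51) = 1.530 / 2.020 = 0.757.

0.757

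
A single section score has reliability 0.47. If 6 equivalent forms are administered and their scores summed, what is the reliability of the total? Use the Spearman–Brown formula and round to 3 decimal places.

ρ_k = kρ / (1 + (k−1)ρ) = 6·0.47 / (1 + 5·0.47) = 2.820 / 3.350 = 0.842.

0.842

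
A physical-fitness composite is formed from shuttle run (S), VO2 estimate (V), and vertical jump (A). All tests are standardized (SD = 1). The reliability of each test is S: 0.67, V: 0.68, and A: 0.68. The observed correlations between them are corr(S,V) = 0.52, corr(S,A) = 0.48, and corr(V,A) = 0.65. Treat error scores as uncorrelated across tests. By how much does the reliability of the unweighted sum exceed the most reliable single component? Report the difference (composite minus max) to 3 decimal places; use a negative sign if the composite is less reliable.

Var(sum) = 3 + 3.3 = 6.3; true-score variance = 2.03 + 3.3 = 5.33; composite reliability = 0.8460.
Max component reliability = 0.6800.
Difference = 0.8460 − 0.6800 = 0.166.

0.166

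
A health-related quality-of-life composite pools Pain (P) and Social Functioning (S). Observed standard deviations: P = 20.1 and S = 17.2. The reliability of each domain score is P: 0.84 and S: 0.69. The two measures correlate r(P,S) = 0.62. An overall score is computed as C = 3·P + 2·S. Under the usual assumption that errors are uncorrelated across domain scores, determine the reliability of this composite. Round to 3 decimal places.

Var(C) = 3²·20.1² + 2²·17.2² + 2·[6·20.1·17.2·0.62] = 4819.45 + 2572.16 = 7391.61.
Under uncorrelated errors the observed covariances equal the true-score covariances, so only the own-variance terms attenuate.
True-score variance = [3²·20.1²·0.84 + 2²·17.2²·0.69] + 2572.16 = 3870.83 + 2572.16 = 6442.99.
Reliability = 6442.99 / 7391.61 = 0.872.

0.872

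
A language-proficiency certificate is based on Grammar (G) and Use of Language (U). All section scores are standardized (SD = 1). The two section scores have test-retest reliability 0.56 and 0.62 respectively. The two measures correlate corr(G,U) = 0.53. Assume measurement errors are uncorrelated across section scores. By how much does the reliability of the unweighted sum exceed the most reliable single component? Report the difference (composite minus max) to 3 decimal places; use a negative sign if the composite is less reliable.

Var(sum) = 2 + 1.06 = 3.06; true-score variance = 1.18 + 1.06 = 2.24; composite reliability = 0.7320.
Max component reliability = 0.6200.
Difference = 0.7320 − 0.6200 = 0.112.

0.112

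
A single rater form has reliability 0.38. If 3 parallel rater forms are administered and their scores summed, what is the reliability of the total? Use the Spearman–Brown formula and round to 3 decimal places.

ρ_k = kρ / (1 + (k−1)ρ) = 3·0.38 / (1 + 2·0.38) = 1.140 / 1.760 = 0.648.

0.648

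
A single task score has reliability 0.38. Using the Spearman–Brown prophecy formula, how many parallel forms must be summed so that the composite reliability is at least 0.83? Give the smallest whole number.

k ≥ ρ*(1−ρ₁)/(ρ₁(1−ρ*)) = 0.83·0.62 / (0.38·0.17) = 7.966.
Smallest integer k = 8.

8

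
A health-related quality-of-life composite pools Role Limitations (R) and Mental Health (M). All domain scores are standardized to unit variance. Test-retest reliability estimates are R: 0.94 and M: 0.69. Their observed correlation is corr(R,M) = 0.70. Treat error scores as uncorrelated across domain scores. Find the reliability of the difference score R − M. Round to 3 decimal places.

Var(R−M) = 1 + 1 − 2·0.70 = 2 − 1.4 = 0.6.
With uncorrelated errors the cross-covariances are all true-score covariance, so they carry over unchanged; only the diagonal terms shrink to ρᵢσᵢ².
True-score variance = [0.94 + 0.69] − 1.4 = 1.63 − 1.4 = 0.23.
Reliability = 0.23 / 0.6 = 0.383.

0.383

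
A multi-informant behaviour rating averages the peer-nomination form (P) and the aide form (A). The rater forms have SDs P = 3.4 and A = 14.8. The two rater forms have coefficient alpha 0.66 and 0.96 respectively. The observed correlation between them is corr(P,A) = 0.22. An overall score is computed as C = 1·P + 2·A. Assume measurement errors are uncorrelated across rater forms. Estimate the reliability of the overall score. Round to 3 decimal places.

0.958

Var(C) = 3.4² + 2²·14.8² + 2·[2·3.4·14.8·0.22] = 887.72 + 44.2816 = 932.002.
Because errors are independent across components, Cov(Tᵢ,Tⱼ) = Cov(Xᵢ,Xⱼ); the off-diagonal part of the true-score variance is the same as above.
True-score variance = [3.4²·0.66 + 2²·14.8²·0.96] + 44.2816 = 848.743 + 44.2816 = 893.025.
Reliability = 893.025 / 932.002 = 0.958.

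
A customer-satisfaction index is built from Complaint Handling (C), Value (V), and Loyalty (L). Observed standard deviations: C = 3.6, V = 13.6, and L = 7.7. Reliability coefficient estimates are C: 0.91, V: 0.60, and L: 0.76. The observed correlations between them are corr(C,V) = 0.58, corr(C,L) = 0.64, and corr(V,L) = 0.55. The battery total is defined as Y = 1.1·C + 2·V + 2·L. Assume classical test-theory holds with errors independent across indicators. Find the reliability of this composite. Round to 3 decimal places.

Var(Y) = 1.1²·3.6² + 2²·13.6² + 2²·7.7² + 2·[2.2·3.6·13.6·0.58 + 2.2·3.6·7.7·0.64 + 4·13.6·7.7·0.55] = 992.682 + 663.773 = 1656.46.
Because errors are independent across components, Cov(Tᵢ,Tⱼ) = Cov(Xᵢ,Xⱼ); the off-diagonal part of the true-score variance is the same as above.
True-score variance = [1.1²·3.6²·0.91 + 2²·13.6²·0.60 + 2²·7.7²·0.76] + 663.773 = 638.416 + 663.773 = 1302.19.
Reliability = 1302.19 / 1656.46 = 0.786.

0.786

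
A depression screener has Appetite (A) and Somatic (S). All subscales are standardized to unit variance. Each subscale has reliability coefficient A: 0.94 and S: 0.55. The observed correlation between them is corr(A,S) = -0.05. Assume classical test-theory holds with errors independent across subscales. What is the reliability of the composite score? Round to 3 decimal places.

0.732

Var(A+S) = 2 + 2·[(-0.05)] = 2 − 0.1 = 1.9.
Under uncorrelated errors the observed covariances equal the true-score covariances, so only the own-variance terms attenuate.
True-score variance = [0.94 + 0.55] − 0.1 = 1.49 − 0.1 = 1.39.
Reliability = 1.39 / 1.9 = 0.732.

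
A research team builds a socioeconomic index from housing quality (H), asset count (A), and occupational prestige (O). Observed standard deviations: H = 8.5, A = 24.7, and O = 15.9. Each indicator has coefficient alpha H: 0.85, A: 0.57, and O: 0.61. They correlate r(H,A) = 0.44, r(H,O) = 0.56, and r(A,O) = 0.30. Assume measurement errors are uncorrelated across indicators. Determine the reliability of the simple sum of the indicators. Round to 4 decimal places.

Var(H+A+O) = 8.5² + 24.7² + 15.9² + 2·[8.5·24.7·0.44 + 8.5·15.9·0.56 + 24.7·15.9·0.30] = 935.15 + 571.762 = 1506.91.
With uncorrelated errors the cross-covariances are all true-score covariance, so they carry over unchanged; only the diagonal terms shrink to ρᵢσᵢ².
True-score variance = [8.5²·0.85 + 24.7²·0.57 + 15.9²·0.61] + 571.762 = 563.378 + 571.762 = 1135.14.
Reliability = 1135.14 / 1506.91 = 0.7533.

0.7533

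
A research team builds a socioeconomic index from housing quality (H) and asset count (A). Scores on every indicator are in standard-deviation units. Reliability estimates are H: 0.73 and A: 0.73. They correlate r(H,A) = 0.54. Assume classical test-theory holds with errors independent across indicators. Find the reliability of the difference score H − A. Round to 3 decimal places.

Var(H−A) = 1 + 1 − 2·0.54 = 2 − 1.08 = 0.92.
With uncorrelated errors the cross-covariances are all true-score covariance, so they carry over unchanged; only the diagonal terms shrink to ρᵢσᵢ².
True-score variance = [0.73 + 0.73] − 1.08 = 1.46 − 1.08 = 0.38.
Reliability = 0.38 / 0.92 = 0.413.

0.413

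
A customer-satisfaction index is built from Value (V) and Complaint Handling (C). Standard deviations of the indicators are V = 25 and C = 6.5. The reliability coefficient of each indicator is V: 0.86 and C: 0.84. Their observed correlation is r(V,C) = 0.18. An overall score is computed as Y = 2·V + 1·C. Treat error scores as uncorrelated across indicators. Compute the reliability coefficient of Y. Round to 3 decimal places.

Var(Y) = 2²·25² + 6.5² + 2·[2·25·6.5·0.18] = 2542.25 + 117 = 2659.25.
Under uncorrelated errors the observed covariances equal the true-score covariances, so only the own-variance terms attenuate.
True-score variance = [2²·25²·0.86 + 6.5²·0.84] + 117 = 2185.49 + 117 = 2302.49.
Reliability = 2302.49 / 2659.25 = 0.866.

0.866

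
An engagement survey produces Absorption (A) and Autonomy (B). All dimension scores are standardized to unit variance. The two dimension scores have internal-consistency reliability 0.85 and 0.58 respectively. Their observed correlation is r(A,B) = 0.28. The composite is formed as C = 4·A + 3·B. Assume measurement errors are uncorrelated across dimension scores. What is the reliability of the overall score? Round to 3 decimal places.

0.805

Var(C) = 4² + 3² + 2·[12·0.28] = 25 + 6.72 = 31.72.
With uncorrelated errors the cross-covariances are all true-score covariance, so they carry over unchanged; only the diagonal terms shrink to ρᵢσᵢ².
True-score variance = [4²·0.85 + 3²·0.58] + 6.72 = 18.82 + 6.72 = 25.54.
Reliability = 25.54 / 31.72 = 0.805.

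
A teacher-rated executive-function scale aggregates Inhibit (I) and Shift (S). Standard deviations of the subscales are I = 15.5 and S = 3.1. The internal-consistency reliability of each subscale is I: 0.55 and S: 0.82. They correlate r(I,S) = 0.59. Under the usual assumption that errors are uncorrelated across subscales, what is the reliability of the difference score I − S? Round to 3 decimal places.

0.431

Var(I−S) = 15.5² + 3.1² − 2·15.5·3.1·0.59 = 249.86 − 56.699 = 193.161.
Because errors are independent across components, Cov(Tᵢ,Tⱼ) = Cov(Xᵢ,Xⱼ); the off-diagonal part of the true-score variance is the same as above.
True-score variance = [15.5²·0.55 + 3.1²·0.82] − 56.699 = 140.018 − 56.699 = 83.3187.
Reliability = 83.3187 / 193.161 = 0.431.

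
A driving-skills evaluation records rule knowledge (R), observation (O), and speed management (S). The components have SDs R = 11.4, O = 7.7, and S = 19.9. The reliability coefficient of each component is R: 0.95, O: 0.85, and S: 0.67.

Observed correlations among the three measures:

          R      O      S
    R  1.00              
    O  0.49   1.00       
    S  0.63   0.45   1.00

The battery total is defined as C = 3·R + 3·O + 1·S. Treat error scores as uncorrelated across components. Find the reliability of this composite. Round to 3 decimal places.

0.935

Var(C) = 3²·11.4² + 3²·7.7² + 19.9² + 2·[9·11.4·7.7·0.49 + 3·11.4·19.9·0.63 + 3·7.7·19.9·0.45] = 2099.26 + 2045.47 = 4144.73.
With uncorrelated errors the cross-covariances are all true-score covariance, so they carry over unchanged; only the diagonal terms shrink to ρᵢσᵢ².
True-score variance = [3²·11.4²·0.95 + 3²·7.7²·0.85 + 19.9²·0.67] + 2045.47 = 1830.05 + 2045.47 = 3875.52.
Reliability = 3875.52 / 4144.73 = 0.935.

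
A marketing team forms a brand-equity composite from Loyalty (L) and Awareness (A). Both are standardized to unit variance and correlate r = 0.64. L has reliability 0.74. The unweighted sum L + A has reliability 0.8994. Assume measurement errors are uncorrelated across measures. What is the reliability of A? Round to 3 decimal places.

Var(L+A) = 2 + 2·0.64 = 3.280.
True-score variance = ρ_L + ρ_A + 2·0.64, so 0.8994 = (0.74 + ρ_A + 1.28) / 3.280.
ρ_A = 0.8994·3.280 − 0.74 − 1.28 = 0.930.

0.930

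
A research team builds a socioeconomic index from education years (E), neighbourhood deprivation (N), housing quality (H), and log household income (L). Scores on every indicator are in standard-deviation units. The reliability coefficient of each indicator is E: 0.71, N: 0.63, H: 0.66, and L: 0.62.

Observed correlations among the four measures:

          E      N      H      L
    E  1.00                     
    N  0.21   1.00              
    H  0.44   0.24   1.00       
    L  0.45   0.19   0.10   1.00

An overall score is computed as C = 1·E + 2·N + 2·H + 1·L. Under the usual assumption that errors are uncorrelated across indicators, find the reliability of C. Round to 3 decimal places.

Var(C) = 1 + 2² + 2² + 1 + 2·[2·0.21 + 2·0.44 + 0.45 + 4·0.24 + 2·0.19 + 2·0.10] = 10 + 6.58 = 16.58.
Because errors are independent across components, Cov(Tᵢ,Tⱼ) = Cov(Xᵢ,Xⱼ); the off-diagonal part of the true-score variance is the same as above.
True-score variance = [0.71 + 2²·0.63 + 2²·0.66 + 0.62] + 6.58 = 6.49 + 6.58 = 13.07.
Reliability = 13.07 / 16.58 = 0.788.

0.788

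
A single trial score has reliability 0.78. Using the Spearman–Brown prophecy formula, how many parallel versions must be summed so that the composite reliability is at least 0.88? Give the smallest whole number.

k ≥ ρ*(1−ρ₁)/(ρ₁(1−ρ*)) = 0.88·0.22 / (0.78·0.12) = 2.068.
Smallest integer k = 3.

3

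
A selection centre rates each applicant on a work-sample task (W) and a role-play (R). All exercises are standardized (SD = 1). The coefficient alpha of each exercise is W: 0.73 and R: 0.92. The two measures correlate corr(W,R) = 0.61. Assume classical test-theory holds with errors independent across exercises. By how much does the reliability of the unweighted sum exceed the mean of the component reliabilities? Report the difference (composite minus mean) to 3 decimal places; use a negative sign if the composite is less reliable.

0.066

Var(sum) = 2 + 1.22 = 3.22; true-score variance = 1.65 + 1.22 = 2.87; composite reliability = 0.8913.
Mean component reliability = 0.8250.
Difference = 0.8913 − 0.8250 = 0.066.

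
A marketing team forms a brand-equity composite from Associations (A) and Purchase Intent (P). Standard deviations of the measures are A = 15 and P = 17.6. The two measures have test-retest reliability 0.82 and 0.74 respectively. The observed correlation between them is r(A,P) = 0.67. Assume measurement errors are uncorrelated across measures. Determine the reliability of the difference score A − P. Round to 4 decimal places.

Var(A−P) = 15² + 17.6² − 2·15·17.6·0.67 = 534.76 − 353.76 = 181.
Because errors are independent across components, Cov(Tᵢ,Tⱼ) = Cov(Xᵢ,Xⱼ); the off-diagonal part of the true-score variance is the same as above.
True-score variance = [15²·0.82 + 17.6²·0.74] − 353.76 = 413.722 − 353.76 = 59.9624.
Reliability = 59.9624 / 181 = 0.3313.

0.3313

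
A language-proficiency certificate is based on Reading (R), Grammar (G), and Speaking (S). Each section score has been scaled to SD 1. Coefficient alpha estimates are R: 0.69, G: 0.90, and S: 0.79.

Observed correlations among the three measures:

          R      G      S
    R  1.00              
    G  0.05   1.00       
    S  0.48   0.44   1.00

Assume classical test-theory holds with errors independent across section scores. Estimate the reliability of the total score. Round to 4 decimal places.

0.8745

Var(R+G+S) = 3 + 2·[0.05 + 0.48 + 0.44] = 3 + 1.94 = 4.94.
Under uncorrelated errors the observed covariances equal the true-score covariances, so only the own-variance terms attenuate.
True-score variance = [0.69 + 0.90 + 0.79] + 1.94 = 2.38 + 1.94 = 4.32.
Reliability = 4.32 / 4.94 = 0.8745.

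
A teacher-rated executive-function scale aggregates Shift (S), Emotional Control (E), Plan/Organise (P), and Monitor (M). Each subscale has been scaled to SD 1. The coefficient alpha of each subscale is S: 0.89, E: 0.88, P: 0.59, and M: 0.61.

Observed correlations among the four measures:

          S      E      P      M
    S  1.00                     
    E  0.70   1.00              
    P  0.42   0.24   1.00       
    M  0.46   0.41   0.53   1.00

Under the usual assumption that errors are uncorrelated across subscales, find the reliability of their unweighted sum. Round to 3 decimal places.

Var(S+E+P+M) = 4 + 2·[0.70 + 0.42 + 0.46 + 0.24 + 0.41 + 0.53] = 4 + 5.52 = 9.52.
With uncorrelated errors the cross-covariances are all true-score covariance, so they carry over unchanged; only the diagonal terms shrink to ρᵢσᵢ².
True-score variance = [0.89 + 0.88 + 0.59 + 0.61] + 5.52 = 2.97 + 5.52 = 8.49.
Reliability = 8.49 / 9.52 = 0.892.

0.892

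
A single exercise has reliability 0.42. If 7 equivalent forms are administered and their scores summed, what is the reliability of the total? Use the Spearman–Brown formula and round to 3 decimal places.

ρ_k = kρ / (1 + (k−1)ρ) = 7·0.42 / (1 + 6·0.42) = 2.940 / 3.520 = 0.835.

0.835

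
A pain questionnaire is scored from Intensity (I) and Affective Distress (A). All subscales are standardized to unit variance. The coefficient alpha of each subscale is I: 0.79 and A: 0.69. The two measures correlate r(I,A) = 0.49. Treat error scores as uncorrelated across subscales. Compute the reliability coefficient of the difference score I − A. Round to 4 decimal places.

0.4902

Var(I−A) = 1 + 1 − 2·0.49 = 2 − 0.98 = 1.02.
Under uncorrelated errors the observed covariances equal the true-score covariances, so only the own-variance terms attenuate.
True-score variance = [0.79 + 0.69] − 0.98 = 1.48 − 0.98 = 0.5.
Reliability = 0.5 / 1.02 = 0.4902.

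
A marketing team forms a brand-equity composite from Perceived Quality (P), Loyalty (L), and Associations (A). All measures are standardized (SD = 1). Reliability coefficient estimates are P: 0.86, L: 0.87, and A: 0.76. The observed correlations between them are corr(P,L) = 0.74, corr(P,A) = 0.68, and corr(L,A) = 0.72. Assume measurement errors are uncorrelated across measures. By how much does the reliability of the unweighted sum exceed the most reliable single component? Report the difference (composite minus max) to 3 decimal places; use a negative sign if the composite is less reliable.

0.060

Var(sum) = 3 + 4.28 = 7.28; true-score variance = 2.49 + 4.28 = 6.77; composite reliability = 0.9299.
Max component reliability = 0.8700.
Difference = 0.9299 − 0.8700 = 0.060.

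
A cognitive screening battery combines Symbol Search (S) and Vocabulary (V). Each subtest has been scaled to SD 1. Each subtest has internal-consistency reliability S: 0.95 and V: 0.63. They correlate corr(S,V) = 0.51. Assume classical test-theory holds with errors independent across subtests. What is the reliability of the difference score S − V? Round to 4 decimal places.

Var(S−V) = 1 + 1 − 2·0.51 = 2 − 1.02 = 0.98.
With uncorrelated errors the cross-covariances are all true-score covariance, so they carry over unchanged; only the diagonal terms shrink to ρᵢσᵢ².
True-score variance = [0.95 + 0.63] − 1.02 = 1.58 − 1.02 = 0.56.
Reliability = 0.56 / 0.98 = 0.5714.

0.5714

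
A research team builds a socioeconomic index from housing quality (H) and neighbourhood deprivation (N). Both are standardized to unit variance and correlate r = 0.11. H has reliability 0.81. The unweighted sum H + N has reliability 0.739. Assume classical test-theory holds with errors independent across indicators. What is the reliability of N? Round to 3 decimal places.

0.611

Var(H+N) = 2 + 2·0.11 = 2.220.
True-score variance = ρ_H + ρ_N + 2·0.11, so 0.739 = (0.81 + ρ_N + 0.22) / 2.220.
ρ_N = 0.739·2.220 − 0.81 − 0.22 = 0.611.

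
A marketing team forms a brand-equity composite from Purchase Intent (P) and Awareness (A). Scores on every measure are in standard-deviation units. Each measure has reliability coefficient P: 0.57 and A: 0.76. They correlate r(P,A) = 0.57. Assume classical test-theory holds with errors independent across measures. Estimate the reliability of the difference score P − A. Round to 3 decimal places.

0.221

Var(P−A) = 1 + 1 − 2·0.57 = 2 − 1.14 = 0.86.
Because errors are independent across components, Cov(Tᵢ,Tⱼ) = Cov(Xᵢ,Xⱼ); the off-diagonal part of the true-score variance is the same as above.
True-score variance = [0.57 + 0.76] − 1.14 = 1.33 − 1.14 = 0.19.
Reliability = 0.19 / 0.86 = 0.221.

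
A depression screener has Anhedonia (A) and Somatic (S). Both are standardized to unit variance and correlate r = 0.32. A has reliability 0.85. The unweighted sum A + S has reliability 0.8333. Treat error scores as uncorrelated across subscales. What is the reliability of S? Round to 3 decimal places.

0.710

Var(A+S) = 2 + 2·0.32 = 2.640.
True-score variance = ρ_A + ρ_S + 2·0.32, so 0.8333 = (0.85 + ρ_S + 0.64) / 2.640.
ρ_S = 0.8333·2.640 − 0.85 − 0.64 = 0.710.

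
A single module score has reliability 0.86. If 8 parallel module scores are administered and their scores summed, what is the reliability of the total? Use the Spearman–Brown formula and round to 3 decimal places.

0.980

ρ_k = kρ / (1 + (k−1)ρ) = 8·0.86 / (1 + 7·0.86) = 6.880 / 7.020 = 0.980.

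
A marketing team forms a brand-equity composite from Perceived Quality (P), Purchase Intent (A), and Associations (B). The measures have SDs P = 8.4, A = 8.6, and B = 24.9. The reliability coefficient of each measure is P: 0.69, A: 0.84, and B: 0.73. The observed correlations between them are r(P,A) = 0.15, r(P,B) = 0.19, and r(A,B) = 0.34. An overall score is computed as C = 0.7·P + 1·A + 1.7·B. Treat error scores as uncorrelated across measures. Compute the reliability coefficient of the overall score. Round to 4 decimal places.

0.7757

Var(C) = 0.7²·8.4² + 8.6² + 1.7²·24.9² + 2·[0.7·8.4·8.6·0.15 + 1.19·8.4·24.9·0.19 + 1.7·8.6·24.9·0.34] = 1900.36 + 357.298 = 2257.66.
Under uncorrelated errors the observed covariances equal the true-score covariances, so only the own-variance terms attenuate.
True-score variance = [0.7²·8.4²·0.69 + 8.6²·0.84 + 1.7²·24.9²·0.73] + 357.298 = 1394.02 + 357.298 = 1751.32.
Reliability = 1751.32 / 2257.66 = 0.7757.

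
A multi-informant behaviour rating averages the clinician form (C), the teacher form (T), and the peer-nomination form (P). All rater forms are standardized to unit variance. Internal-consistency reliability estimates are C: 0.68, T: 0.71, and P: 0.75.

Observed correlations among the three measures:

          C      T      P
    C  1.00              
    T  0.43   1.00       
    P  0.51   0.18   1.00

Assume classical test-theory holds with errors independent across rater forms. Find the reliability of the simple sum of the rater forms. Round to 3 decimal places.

0.836

Var(C+T+P) = 3 + 2·[0.43 + 0.51 + 0.18] = 3 + 2.24 = 5.24.
Because errors are independent across components, Cov(Tᵢ,Tⱼ) = Cov(Xᵢ,Xⱼ); the off-diagonal part of the true-score variance is the same as above.
True-score variance = [0.68 + 0.71 + 0.75] + 2.24 = 2.14 + 2.24 = 4.38.
Reliability = 4.38 / 5.24 = 0.836.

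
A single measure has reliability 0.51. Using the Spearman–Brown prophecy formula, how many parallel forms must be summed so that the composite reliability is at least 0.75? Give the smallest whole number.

3

k ≥ ρ*(1−ρ₁)/(ρ₁(1−ρ*)) = 0.75·0.49 / (0.51·0.25) = 2.882.
Smallest integer k = 3.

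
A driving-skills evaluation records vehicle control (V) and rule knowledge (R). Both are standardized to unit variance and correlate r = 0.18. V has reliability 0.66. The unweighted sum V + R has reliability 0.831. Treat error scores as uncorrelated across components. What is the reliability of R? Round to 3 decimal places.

0.941

Var(V+R) = 2 + 2·0.18 = 2.360.
True-score variance = ρ_V + ρ_R + 2·0.18, so 0.831 = (0.66 + ρ_R + 0.36) / 2.360.
ρ_R = 0.831·2.360 − 0.66 − 0.36 = 0.941.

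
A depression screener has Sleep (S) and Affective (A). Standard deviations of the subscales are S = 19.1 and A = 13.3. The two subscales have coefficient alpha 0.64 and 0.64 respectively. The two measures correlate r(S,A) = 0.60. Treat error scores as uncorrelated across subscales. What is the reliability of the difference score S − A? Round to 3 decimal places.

Var(S−A) = 19.1² + 13.3² − 2·19.1·13.3·0.60 = 541.7 − 304.836 = 236.864.
With uncorrelated errors the cross-covariances are all true-score covariance, so they carry over unchanged; only the diagonal terms shrink to ρᵢσᵢ².
True-score variance = [19.1²·0.64 + 13.3²·0.64] − 304.836 = 346.688 − 304.836 = 41.852.
Reliability = 41.852 / 236.864 = 0.177.

0.177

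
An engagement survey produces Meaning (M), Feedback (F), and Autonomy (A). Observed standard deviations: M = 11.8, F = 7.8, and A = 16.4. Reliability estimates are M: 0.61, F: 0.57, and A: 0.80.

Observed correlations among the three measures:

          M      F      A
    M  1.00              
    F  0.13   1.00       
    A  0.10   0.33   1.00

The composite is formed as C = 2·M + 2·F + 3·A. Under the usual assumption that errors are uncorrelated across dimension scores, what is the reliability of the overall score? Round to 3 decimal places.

Var(C) = 2²·11.8² + 2²·7.8² + 3²·16.4² + 2·[4·11.8·7.8·0.13 + 6·11.8·16.4·0.10 + 6·7.8·16.4·0.33] = 3220.96 + 834.509 = 4055.47.
With uncorrelated errors the cross-covariances are all true-score covariance, so they carry over unchanged; only the diagonal terms shrink to ρᵢσᵢ².
True-score variance = [2²·11.8²·0.61 + 2²·7.8²·0.57 + 3²·16.4²·0.80] + 834.509 = 2414.97 + 834.509 = 3249.48.
Reliability = 3249.48 / 4055.47 = 0.801.

0.801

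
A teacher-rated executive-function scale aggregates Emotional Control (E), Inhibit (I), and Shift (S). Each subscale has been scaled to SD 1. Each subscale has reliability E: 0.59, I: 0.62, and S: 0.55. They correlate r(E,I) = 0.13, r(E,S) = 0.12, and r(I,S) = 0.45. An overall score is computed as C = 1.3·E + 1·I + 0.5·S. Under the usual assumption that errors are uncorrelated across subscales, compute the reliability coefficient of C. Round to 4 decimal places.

Var(C) = 1.3² + 1 + 0.5² + 2·[1.3·0.13 + 0.65·0.12 + 0.5·0.45] = 2.94 + 0.944 = 3.884.
With uncorrelated errors the cross-covariances are all true-score covariance, so they carry over unchanged; only the diagonal terms shrink to ρᵢσᵢ².
True-score variance = [1.3²·0.59 + 0.62 + 0.5²·0.55] + 0.944 = 1.7546 + 0.944 = 2.6986.
Reliability = 2.6986 / 3.884 = 0.6948.

0.6948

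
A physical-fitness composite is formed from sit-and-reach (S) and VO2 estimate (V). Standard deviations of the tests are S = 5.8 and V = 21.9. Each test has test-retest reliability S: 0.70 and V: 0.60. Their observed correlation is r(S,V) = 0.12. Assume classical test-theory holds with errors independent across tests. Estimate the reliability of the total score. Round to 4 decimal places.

0.6286

Var(S+V) = 5.8² + 21.9² + 2·[5.8·21.9·0.12] = 513.25 + 30.4848 = 543.735.
Because errors are independent across components, Cov(Tᵢ,Tⱼ) = Cov(Xᵢ,Xⱼ); the off-diagonal part of the true-score variance is the same as above.
True-score variance = [5.8²·0.70 + 21.9²·0.60] + 30.4848 = 311.314 + 30.4848 = 341.799.
Reliability = 341.799 / 543.735 = 0.6286.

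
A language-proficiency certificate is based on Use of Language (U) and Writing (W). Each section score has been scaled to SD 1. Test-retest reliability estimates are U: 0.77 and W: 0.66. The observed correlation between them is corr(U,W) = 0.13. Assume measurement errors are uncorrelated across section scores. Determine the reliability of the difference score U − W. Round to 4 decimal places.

Var(U−W) = 1 + 1 − 2·0.13 = 2 − 0.26 = 1.74.
Under uncorrelated errors the observed covariances equal the true-score covariances, so only the own-variance terms attenuate.
True-score variance = [0.77 + 0.66] − 0.26 = 1.43 − 0.26 = 1.17.
Reliability = 1.17 / 1.74 = 0.6724.

0.6724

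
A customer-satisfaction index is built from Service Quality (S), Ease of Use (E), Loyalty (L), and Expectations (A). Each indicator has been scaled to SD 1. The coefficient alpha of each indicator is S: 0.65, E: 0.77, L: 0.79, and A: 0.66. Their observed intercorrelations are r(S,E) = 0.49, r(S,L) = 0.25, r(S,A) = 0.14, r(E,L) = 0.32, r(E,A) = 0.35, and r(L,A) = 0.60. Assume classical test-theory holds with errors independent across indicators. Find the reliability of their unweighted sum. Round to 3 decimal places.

Var(S+E+L+A) = 4 + 2·[0.49 + 0.25 + 0.14 + 0.32 + 0.35 + 0.60] = 4 + 4.3 = 8.3.
With uncorrelated errors the cross-covariances are all true-score covariance, so they carry over unchanged; only the diagonal terms shrink to ρᵢσᵢ².
True-score variance = [0.65 + 0.77 + 0.79 + 0.66] + 4.3 = 2.87 + 4.3 = 7.17.
Reliability = 7.17 / 8.3 = 0.864.

0.864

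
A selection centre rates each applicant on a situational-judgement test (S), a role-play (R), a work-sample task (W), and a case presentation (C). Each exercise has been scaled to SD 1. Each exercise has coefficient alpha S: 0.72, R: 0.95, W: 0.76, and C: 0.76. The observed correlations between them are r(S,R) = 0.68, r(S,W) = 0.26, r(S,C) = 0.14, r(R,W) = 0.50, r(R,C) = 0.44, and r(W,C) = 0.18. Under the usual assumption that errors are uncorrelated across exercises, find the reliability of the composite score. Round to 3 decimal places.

Var(S+R+W+C) = 4 + 2·[0.68 + 0.26 + 0.14 + 0.50 + 0.44 + 0.18] = 4 + 4.4 = 8.4.
Because errors are independent across components, Cov(Tᵢ,Tⱼ) = Cov(Xᵢ,Xⱼ); the off-diagonal part of the true-score variance is the same as above.
True-score variance = [0.72 + 0.95 + 0.76 + 0.76] + 4.4 = 3.19 + 4.4 = 7.59.
Reliability = 7.59 / 8.4 = 0.904.

0.904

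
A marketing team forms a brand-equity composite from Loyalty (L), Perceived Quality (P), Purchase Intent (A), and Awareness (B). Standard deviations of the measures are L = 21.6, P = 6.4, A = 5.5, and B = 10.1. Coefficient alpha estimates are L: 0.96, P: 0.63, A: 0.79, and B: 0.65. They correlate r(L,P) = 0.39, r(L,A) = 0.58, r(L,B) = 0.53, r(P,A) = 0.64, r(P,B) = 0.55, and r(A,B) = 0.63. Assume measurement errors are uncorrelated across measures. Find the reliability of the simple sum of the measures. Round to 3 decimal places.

Var(L+P+A+B) = 21.6² + 6.4² + 5.5² + 10.1² + 2·[21.6·6.4·0.39 + 21.6·5.5·0.58 + 21.6·10.1·0.53 + 6.4·5.5·0.64 + 6.4·10.1·0.55 + 5.5·10.1·0.63] = 639.78 + 663.038 = 1302.82.
Under uncorrelated errors the observed covariances equal the true-score covariances, so only the own-variance terms attenuate.
True-score variance = [21.6²·0.96 + 6.4²·0.63 + 5.5²·0.79 + 10.1²·0.65] + 663.038 = 563.906 + 663.038 = 1226.94.
Reliability = 1226.94 / 1302.82 = 0.942.

0.942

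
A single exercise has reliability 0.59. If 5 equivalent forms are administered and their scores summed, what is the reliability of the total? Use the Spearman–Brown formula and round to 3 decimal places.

0.878

ρ_k = kρ / (1 + (k−1)ρ) = 5·0.59 / (1 + 4·0.59) = 2.950 / 3.360 = 0.878.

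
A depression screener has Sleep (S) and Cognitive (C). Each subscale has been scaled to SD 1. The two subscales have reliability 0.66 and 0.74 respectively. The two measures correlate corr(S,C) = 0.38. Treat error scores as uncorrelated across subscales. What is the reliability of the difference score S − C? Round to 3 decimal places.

0.516

Var(S−C) = 1 + 1 − 2·0.38 = 2 − 0.76 = 1.24.
With uncorrelated errors the cross-covariances are all true-score covariance, so they carry over unchanged; only the diagonal terms shrink to ρᵢσᵢ².
True-score variance = [0.66 + 0.74] − 0.76 = 1.4 − 0.76 = 0.64.
Reliability = 0.64 / 1.24 = 0.516.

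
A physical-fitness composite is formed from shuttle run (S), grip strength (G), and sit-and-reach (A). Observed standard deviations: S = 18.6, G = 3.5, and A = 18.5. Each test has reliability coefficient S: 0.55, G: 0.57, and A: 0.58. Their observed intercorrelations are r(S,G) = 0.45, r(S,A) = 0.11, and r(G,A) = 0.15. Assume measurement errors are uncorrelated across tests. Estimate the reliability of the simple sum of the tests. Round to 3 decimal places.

0.643

Var(S+G+A) = 18.6² + 3.5² + 18.5² + 2·[18.6·3.5·0.45 + 18.6·18.5·0.11 + 3.5·18.5·0.15] = 700.46 + 153.717 = 854.177.
Because errors are independent across components, Cov(Tᵢ,Tⱼ) = Cov(Xᵢ,Xⱼ); the off-diagonal part of the true-score variance is the same as above.
True-score variance = [18.6²·0.55 + 3.5²·0.57 + 18.5²·0.58] + 153.717 = 395.766 + 153.717 = 549.483.
Reliability = 549.483 / 854.177 = 0.643.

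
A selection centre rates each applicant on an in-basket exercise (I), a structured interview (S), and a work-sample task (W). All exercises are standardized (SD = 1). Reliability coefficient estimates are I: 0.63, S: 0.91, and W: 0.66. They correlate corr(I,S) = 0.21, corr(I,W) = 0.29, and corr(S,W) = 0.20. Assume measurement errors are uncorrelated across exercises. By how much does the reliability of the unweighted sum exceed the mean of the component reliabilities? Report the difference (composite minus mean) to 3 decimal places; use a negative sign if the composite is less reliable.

Var(sum) = 3 + 1.4 = 4.4; true-score variance = 2.2 + 1.4 = 3.6; composite reliability = 0.8182.
Mean component reliability = 0.7333.
Difference = 0.8182 − 0.7333 = 0.085.

0.085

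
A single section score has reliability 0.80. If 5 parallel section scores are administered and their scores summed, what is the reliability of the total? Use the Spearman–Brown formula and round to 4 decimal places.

ρ_k = kρ / (1 + (k−1)ρ) = 5·0.80 / (1 + 4·0.80) = 4.000 / 4.200 = 0.9524.

0.9524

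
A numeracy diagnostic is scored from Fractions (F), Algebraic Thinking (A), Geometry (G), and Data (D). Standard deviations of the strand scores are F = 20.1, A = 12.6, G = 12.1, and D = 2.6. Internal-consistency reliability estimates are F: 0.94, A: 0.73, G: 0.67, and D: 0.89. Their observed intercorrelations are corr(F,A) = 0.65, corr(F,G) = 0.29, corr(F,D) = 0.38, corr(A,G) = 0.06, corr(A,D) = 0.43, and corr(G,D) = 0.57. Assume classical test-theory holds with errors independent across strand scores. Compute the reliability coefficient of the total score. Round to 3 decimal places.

Var(F+A+G+D) = 20.1² + 12.6² + 12.1² + 2.6² + 2·[20.1·12.6·0.65 + 20.1·12.1·0.29 + 20.1·2.6·0.38 + 12.6·12.1·0.06 + 12.6·2.6·0.43 + 12.1·2.6·0.57] = 715.94 + 592.351 = 1308.29.
With uncorrelated errors the cross-covariances are all true-score covariance, so they carry over unchanged; only the diagonal terms shrink to ρᵢσᵢ².
True-score variance = [20.1²·0.94 + 12.6²·0.73 + 12.1²·0.67 + 2.6²·0.89] + 592.351 = 599.775 + 592.351 = 1192.13.
Reliability = 1192.13 / 1308.29 = 0.911.

0.911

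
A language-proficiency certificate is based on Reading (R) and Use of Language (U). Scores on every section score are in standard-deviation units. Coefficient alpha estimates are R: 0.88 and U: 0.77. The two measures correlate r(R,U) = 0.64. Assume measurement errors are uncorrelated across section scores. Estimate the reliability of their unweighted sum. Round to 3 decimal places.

0.893

Var(R+U) = 2 + 2·[0.64] = 2 + 1.28 = 3.28.
Because errors are independent across components, Cov(Tᵢ,Tⱼ) = Cov(Xᵢ,Xⱼ); the off-diagonal part of the true-score variance is the same as above.
True-score variance = [0.88 + 0.77] + 1.28 = 1.65 + 1.28 = 2.93.
Reliability = 2.93 / 3.28 = 0.893.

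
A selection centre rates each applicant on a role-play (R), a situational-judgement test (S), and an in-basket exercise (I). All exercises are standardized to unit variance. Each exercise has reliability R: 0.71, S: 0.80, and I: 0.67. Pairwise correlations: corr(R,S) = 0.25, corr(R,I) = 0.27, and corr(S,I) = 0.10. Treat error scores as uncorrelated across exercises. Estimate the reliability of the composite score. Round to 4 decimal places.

Var(R+S+I) = 3 + 2·[0.25 + 0.27 + 0.10] = 3 + 1.24 = 4.24.
Under uncorrelated errors the observed covariances equal the true-score covariances, so only the own-variance terms attenuate.
True-score variance = [0.71 + 0.80 + 0.67] + 1.24 = 2.18 + 1.24 = 3.42.
Reliability = 3.42 / 4.24 = 0.8066.

0.8066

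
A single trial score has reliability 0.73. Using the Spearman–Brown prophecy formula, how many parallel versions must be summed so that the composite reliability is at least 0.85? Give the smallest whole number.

k ≥ ρ*(1−ρ₁)/(ρ₁(1−ρ*)) = 0.85·0.27 / (0.73·0.15) = 2.096.
Smallest integer k = 3.

3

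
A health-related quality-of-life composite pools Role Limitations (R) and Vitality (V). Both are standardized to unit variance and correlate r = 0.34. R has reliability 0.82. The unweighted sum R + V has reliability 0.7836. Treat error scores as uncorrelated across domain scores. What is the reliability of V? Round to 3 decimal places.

Var(R+V) = 2 + 2·0.34 = 2.680.
True-score variance = ρ_R + ρ_V + 2·0.34, so 0.7836 = (0.82 + ρ_V + 0.68) / 2.680.
ρ_V = 0.7836·2.680 − 0.82 − 0.68 = 0.600.

0.600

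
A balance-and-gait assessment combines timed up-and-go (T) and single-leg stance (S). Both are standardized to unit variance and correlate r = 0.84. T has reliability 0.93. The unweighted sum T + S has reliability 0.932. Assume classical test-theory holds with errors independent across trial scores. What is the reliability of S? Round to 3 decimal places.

0.820

Var(T+S) = 2 + 2·0.84 = 3.680.
True-score variance = ρ_T + ρ_S + 2·0.84, so 0.932 = (0.93 + ρ_S + 1.68) / 3.680.
ρ_S = 0.932·3.680 − 0.93 − 1.68 = 0.820.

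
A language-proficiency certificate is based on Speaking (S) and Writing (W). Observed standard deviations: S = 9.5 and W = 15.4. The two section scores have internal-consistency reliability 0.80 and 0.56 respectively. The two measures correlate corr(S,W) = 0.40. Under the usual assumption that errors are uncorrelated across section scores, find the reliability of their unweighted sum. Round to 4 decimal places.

Var(S+W) = 9.5² + 15.4² + 2·[9.5·15.4·0.40] = 327.41 + 117.04 = 444.45.
With uncorrelated errors the cross-covariances are all true-score covariance, so they carry over unchanged; only the diagonal terms shrink to ρᵢσᵢ².
True-score variance = [9.5²·0.80 + 15.4²·0.56] + 117.04 = 205.01 + 117.04 = 322.05.
Reliability = 322.05 / 444.45 = 0.7246.

0.7246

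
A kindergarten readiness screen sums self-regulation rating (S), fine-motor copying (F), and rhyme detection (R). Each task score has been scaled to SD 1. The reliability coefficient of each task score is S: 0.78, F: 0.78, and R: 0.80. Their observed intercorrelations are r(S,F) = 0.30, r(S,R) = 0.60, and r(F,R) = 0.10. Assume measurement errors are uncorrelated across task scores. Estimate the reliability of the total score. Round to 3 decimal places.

0.872

Var(S+F+R) = 3 + 2·[0.30 + 0.60 + 0.10] = 3 + 2 = 5.
Under uncorrelated errors the observed covariances equal the true-score covariances, so only the own-variance terms attenuate.
True-score variance = [0.78 + 0.78 + 0.80] + 2 = 2.36 + 2 = 4.36.
Reliability = 4.36 / 5 = 0.872.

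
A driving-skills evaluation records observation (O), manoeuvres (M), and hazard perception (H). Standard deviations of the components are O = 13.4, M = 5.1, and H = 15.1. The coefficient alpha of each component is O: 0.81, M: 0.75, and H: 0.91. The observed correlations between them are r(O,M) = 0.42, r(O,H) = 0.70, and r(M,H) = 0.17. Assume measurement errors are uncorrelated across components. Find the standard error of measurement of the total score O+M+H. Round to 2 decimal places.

7.82

Var(total) = 433.58 + 366.865 = 800.445.
True-score variance = 372.44 + 366.865 = 739.305, so reliability = 0.9236.
Error variance = 800.445 − 739.305 = 61.1398; SEM = √61.1398 = 7.82.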